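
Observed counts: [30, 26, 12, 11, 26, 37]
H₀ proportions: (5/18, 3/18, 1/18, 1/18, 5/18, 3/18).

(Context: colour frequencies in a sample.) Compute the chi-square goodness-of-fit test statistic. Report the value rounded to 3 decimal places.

test statistic = 17.955

n = 142; E_i = n·p_i = [39.44, 23.67, 7.89, 7.89, 39.44, 23.67]
χ² = (30−39.44)²/39.44 + (26−23.67)²/23.67 + (12−7.89)²/7.89 + (11−7.89)²/7.89 + (26−39.44)²/39.44 + (37−23.67)²/23.67 = 17.9549
df = 5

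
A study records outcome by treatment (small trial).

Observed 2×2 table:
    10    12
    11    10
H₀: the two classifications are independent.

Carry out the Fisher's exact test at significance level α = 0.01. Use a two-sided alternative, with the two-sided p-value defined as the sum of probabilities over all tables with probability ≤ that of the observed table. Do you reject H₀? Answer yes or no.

Margins: r₁=22, r₂=21, c₁=21, c₂=22, n=43
p_obs = C(22,10)·C(21,11)/C(43,21); sum pmf over tables with pmf ≤ p_obs
p-value (two-sided) = 0.76349
At α=0.01: p ≥ α → fail to reject H₀

reject H₀: no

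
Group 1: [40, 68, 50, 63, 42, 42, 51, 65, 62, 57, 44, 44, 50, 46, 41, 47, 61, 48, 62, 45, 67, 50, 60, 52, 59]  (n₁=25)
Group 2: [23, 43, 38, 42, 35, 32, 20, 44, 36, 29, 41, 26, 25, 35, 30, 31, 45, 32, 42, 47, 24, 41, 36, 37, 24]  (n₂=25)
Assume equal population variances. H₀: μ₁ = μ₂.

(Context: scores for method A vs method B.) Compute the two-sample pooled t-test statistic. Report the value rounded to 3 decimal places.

x̄₁=52.640, s₁=8.925, n₁=25
x̄₂=34.320, s₂=7.771, n₂=25
s_p² = [24·8.925² + 24·7.771²]/48 = 70.0250
SE = √(s_p²·(1/25+1/25)) = 2.3669
t = (52.640−34.320)/2.3669 = 7.7402
df = 48

test statistic = 7.740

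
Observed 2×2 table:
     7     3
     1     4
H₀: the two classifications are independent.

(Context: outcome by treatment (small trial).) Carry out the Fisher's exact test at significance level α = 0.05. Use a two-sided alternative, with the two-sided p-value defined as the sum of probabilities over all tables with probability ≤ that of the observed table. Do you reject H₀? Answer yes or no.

reject H₀: no

Margins: r₁=10, r₂=5, c₁=8, c₂=7, n=15
p_obs = C(10,7)·C(5,1)/C(15,8); sum pmf over tables with pmf ≤ p_obs
p-value (two-sided) = 0.11888
At α=0.05: p ≥ α → fail to reject H₀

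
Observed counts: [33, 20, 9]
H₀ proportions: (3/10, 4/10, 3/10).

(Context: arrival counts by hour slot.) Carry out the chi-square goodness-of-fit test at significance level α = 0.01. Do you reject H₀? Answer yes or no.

n = 62; E_i = n·p_i = [18.60, 24.80, 18.60]
χ² = (33−18.60)²/18.60 + (20−24.80)²/24.80 + (9−18.60)²/18.60 = 17.0323
df = 2
p-value (upper-tail) = 0.00020
At α=0.01: p < α → reject H₀

reject H₀: yes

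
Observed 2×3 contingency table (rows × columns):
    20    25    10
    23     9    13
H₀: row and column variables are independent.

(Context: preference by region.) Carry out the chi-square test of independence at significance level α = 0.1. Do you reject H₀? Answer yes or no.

Row totals [55, 45], col totals [43, 34, 23], n=100
χ² = (20−23.65)²/23.65 + (25−18.70)²/18.70 + (10−12.65)²/12.65 + (23−19.35)²/19.35 + (9−15.30)²/15.30 + (13−10.35)²/10.35 = 7.2020
df = 2
p-value (upper-tail) = 0.02730
At α=0.1: p < α → reject H₀

reject H₀: yes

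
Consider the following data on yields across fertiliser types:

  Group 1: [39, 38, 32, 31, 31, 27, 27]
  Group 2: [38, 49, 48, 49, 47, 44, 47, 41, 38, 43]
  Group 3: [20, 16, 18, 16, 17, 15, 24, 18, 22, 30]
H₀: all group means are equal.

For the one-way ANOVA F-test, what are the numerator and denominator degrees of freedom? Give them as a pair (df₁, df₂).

degrees of freedom = [2, 24]

k = 3 groups, N = 27 total
df = (k−1, N−k) = (3−1, 27−3) = (2, 24)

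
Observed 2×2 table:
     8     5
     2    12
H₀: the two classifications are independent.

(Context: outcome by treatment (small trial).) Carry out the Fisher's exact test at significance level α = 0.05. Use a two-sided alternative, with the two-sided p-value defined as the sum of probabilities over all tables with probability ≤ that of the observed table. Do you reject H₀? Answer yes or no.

reject H₀: yes

Margins: r₁=13, r₂=14, c₁=10, c₂=17, n=27
p_obs = C(13,8)·C(14,2)/C(27,10); sum pmf over tables with pmf ≤ p_obs
p-value (two-sided) = 0.01831
At α=0.05: p < α → reject H₀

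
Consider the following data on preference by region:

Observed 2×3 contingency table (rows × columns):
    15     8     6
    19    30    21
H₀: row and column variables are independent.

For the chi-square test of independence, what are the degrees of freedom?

df = (r−1)(c−1) = (2−1)·(3−1) = 2

degrees of freedom = 2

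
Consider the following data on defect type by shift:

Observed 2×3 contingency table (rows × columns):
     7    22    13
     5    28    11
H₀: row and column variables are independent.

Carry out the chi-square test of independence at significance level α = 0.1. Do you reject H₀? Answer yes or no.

reject H₀: no

Row totals [42, 44], col totals [12, 50, 24], n=86
χ² = (7−5.86)²/5.86 + (22−24.42)²/24.42 + (13−11.72)²/11.72 + (5−6.14)²/6.14 + (28−25.58)²/25.58 + (11−12.28)²/12.28 = 1.1741
df = 2
p-value (upper-tail) = 0.55596
At α=0.1: p ≥ α → fail to reject H₀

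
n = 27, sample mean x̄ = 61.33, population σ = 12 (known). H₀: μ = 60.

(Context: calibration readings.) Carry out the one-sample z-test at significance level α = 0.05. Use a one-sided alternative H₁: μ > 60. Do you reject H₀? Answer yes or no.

SE = σ/√n = 12/√27 = 2.3094
z = (x̄−μ₀)/SE = (61.33−60)/2.3094 = 0.5759
p-value (one-sided, H₁ greater) = 0.28234
At α=0.05: p ≥ α → fail to reject H₀

reject H₀: no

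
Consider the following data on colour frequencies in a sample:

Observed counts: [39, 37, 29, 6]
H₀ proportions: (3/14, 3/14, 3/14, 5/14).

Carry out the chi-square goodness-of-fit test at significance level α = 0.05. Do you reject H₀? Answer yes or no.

n = 111; E_i = n·p_i = [23.79, 23.79, 23.79, 39.64]
χ² = (39−23.79)²/23.79 + (37−23.79)²/23.79 + (29−23.79)²/23.79 + (6−39.64)²/39.64 = 46.7670
df = 3
p-value (upper-tail) = 0.00000
At α=0.05: p < α → reject H₀

reject H₀: yes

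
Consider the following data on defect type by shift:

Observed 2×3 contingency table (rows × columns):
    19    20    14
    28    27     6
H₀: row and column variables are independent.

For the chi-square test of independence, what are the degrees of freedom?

df = (r−1)(c−1) = (2−1)·(3−1) = 2

degrees of freedom = 2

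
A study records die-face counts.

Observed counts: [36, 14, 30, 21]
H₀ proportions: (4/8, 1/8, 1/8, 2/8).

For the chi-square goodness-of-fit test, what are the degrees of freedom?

degrees of freedom = 3

df = k − 1 = 4 − 1 = 3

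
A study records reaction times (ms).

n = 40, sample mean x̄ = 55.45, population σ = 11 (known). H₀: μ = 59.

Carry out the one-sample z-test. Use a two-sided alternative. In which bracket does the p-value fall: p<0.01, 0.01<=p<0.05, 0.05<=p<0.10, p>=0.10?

p-value bracket: 0.01<=p<0.05

SE = σ/√n = 11/√40 = 1.7393
z = (x̄−μ₀)/SE = (55.45−59)/1.7393 = -2.0411
p-value (two-sided) = 0.04124
→ bracket: 0.01<=p<0.05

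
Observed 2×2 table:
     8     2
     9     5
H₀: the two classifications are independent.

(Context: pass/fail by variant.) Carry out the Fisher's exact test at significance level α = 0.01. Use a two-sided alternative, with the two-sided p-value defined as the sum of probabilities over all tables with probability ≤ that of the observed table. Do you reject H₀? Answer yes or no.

Margins: r₁=10, r₂=14, c₁=17, c₂=7, n=24
p_obs = C(10,8)·C(14,9)/C(24,17); sum pmf over tables with pmf ≤ p_obs
p-value (two-sided) = 0.65294
At α=0.01: p ≥ α → fail to reject H₀

reject H₀: no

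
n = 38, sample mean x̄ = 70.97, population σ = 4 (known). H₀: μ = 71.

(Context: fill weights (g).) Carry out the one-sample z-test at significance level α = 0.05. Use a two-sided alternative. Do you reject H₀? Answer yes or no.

reject H₀: no

SE = σ/√n = 4/√38 = 0.6489
z = (x̄−μ₀)/SE = (70.97−71)/0.6489 = -0.0462
p-value (two-sided) = 0.96312
At α=0.05: p ≥ α → fail to reject H₀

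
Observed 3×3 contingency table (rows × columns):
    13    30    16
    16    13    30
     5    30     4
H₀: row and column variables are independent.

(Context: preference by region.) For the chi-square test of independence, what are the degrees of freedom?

df = (r−1)(c−1) = (3−1)·(3−1) = 4

degrees of freedom = 4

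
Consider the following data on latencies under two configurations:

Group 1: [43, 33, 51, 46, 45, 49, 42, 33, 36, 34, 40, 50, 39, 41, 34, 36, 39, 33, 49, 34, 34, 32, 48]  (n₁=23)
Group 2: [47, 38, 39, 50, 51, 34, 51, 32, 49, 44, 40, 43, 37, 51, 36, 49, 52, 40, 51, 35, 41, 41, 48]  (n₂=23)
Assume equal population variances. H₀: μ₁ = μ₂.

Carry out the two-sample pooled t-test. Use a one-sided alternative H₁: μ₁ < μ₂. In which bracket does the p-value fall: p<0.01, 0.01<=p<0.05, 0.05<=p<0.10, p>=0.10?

p-value bracket: 0.01<=p<0.05

x̄₁=40.043, s₁=6.435, n₁=23
x̄₂=43.435, s₂=6.444, n₂=23
s_p² = [22·6.435² + 22·6.444²]/44 = 41.4684
SE = √(s_p²·(1/23+1/23)) = 1.8989
t = (40.043−43.435)/1.8989 = -1.7859
df = 44
p-value (one-sided, H₁ less) = 0.04050
→ bracket: 0.01<=p<0.05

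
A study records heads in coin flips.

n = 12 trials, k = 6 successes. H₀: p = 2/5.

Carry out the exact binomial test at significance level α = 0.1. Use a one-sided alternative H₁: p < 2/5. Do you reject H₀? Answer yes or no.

reject H₀: no

Exact binomial: n=12, k=6, p₀=2/5=0.4000
P(X≤6) from Σ C(n,i)·p₀^i·(1−p₀)^(n−i)
p-value (one-sided, H₁ less) = 0.84179
At α=0.1: p ≥ α → fail to reject H₀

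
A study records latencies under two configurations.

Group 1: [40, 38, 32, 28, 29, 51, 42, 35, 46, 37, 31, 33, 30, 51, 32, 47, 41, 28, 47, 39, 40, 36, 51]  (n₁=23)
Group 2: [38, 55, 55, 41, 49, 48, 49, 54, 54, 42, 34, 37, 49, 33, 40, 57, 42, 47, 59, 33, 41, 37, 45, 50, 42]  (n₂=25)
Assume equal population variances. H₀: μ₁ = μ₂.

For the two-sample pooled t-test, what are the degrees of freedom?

df = n₁ + n₂ − 2 = 23 + 25 − 2 = 46

degrees of freedom = 46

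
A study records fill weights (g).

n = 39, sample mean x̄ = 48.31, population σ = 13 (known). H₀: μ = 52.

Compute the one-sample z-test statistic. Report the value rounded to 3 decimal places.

SE = σ/√n = 13/√39 = 2.0817
z = (x̄−μ₀)/SE = (48.31−52)/2.0817 = -1.7726

test statistic = -1.773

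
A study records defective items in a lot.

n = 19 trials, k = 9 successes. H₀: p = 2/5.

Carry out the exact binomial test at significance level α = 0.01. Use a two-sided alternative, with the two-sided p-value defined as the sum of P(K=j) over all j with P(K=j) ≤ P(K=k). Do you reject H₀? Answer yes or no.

Exact binomial: n=19, k=9, p₀=2/5=0.4000
P(X=j) = C(n,j)·p₀^j·(1−p₀)^(n−j); p = Σ P(X=j) over j with P(X=j) ≤ P(X=9)
p-value (two-sided) = 0.64059
At α=0.01: p ≥ α → fail to reject H₀

reject H₀: no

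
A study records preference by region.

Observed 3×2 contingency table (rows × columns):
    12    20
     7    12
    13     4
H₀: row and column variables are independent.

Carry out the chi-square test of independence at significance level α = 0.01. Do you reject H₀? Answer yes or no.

Row totals [32, 19, 17], col totals [32, 36], n=68
χ² = (12−15.06)²/15.06 + (20−16.94)²/16.94 + (7−8.94)²/8.94 + (12−10.06)²/10.06 + (13−8.00)²/8.00 + (4−9.00)²/9.00 = 7.8724
df = 2
p-value (upper-tail) = 0.01952
At α=0.01: p ≥ α → fail to reject H₀

reject H₀: no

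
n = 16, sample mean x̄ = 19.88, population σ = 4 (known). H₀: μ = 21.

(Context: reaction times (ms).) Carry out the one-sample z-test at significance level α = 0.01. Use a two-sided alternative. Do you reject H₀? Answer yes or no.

SE = σ/√n = 4/√16 = 1.0000
z = (x̄−μ₀)/SE = (19.88−21)/1.0000 = -1.1200
p-value (two-sided) = 0.26271
At α=0.01: p ≥ α → fail to reject H₀

reject H₀: no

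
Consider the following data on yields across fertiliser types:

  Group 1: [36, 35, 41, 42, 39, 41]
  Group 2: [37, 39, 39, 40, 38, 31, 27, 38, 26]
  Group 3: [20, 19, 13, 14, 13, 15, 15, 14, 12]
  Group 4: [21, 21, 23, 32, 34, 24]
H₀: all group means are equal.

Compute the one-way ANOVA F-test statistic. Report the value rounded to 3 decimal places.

test statistic = 46.629

Group means [39.00, 35.00, 15.00, 25.83], grand mean 27.967
SSB = Σnᵢ(x̄ᵢ−x̄)² = 2716.133; SSW = ΣΣ(x−x̄ᵢ)² = 504.833
MSB = 2716.133/3 = 905.3778; MSW = 504.833/26 = 19.4167
F = MSB/MSW = 46.6289
df = (3, 26)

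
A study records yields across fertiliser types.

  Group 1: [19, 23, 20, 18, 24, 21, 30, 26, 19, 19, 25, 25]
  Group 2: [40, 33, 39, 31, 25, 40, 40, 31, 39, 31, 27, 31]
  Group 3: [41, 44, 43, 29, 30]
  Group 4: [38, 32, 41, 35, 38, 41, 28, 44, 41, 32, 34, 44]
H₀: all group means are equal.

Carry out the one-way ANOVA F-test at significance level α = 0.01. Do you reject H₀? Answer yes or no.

Group means [22.42, 33.92, 37.40, 37.33], grand mean 31.976
SSB = Σnᵢ(x̄ᵢ−x̄)² = 1633.276; SSW = ΣΣ(x−x̄ᵢ)² = 977.700
MSB = 1633.276/3 = 544.4252; MSW = 977.700/37 = 26.4243
F = MSB/MSW = 20.6032
df = (3, 37)
p-value (upper-tail) = 0.00000
At α=0.01: p < α → reject H₀

reject H₀: yes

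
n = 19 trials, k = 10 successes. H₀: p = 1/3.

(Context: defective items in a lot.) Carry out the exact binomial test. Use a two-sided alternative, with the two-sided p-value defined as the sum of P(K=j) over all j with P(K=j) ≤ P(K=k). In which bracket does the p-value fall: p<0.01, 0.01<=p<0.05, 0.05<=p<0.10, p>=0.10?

Exact binomial: n=19, k=10, p₀=1/3=0.3333
P(X=j) = C(n,j)·p₀^j·(1−p₀)^(n−j); p = Σ P(X=j) over j with P(X=j) ≤ P(X=10)
p-value (two-sided) = 0.08879
→ bracket: 0.05<=p<0.10

p-value bracket: 0.05<=p<0.10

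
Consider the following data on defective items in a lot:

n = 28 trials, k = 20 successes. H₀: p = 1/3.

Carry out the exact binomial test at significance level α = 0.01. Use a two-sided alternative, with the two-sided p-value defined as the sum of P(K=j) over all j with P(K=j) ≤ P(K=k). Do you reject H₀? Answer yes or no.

reject H₀: yes

Exact binomial: n=28, k=20, p₀=1/3=0.3333
P(X=j) = C(n,j)·p₀^j·(1−p₀)^(n−j); p = Σ P(X=j) over j with P(X=j) ≤ P(X=20)
p-value (two-sided) = 0.00005
At α=0.01: p < α → reject H₀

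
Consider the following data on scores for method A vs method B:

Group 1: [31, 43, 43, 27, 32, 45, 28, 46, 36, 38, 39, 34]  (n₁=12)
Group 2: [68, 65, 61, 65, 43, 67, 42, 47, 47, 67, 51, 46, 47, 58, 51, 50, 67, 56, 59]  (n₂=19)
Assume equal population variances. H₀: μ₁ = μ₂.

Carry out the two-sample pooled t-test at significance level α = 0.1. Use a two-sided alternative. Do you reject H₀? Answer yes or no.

reject H₀: yes

x̄₁=36.833, s₁=6.562, n₁=12
x̄₂=55.632, s₂=9.124, n₂=19
s_p² = [11·6.562² + 18·9.124²]/29 = 68.0030
SE = √(s_p²·(1/12+1/19)) = 3.0407
t = (36.833−55.632)/3.0407 = -6.1822
df = 29
p-value (two-sided) = 0.00000
At α=0.1: p < α → reject H₀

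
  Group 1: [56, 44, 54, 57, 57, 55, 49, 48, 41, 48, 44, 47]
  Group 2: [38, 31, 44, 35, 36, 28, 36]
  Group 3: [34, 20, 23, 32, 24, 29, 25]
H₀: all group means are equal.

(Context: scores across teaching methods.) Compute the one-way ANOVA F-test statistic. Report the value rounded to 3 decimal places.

test statistic = 45.166

Group means [50.00, 35.43, 26.71], grand mean 39.808
SSB = Σnᵢ(x̄ᵢ−x̄)² = 2580.896; SSW = ΣΣ(x−x̄ᵢ)² = 657.143
MSB = 2580.896/2 = 1290.4478; MSW = 657.143/23 = 28.5714
F = MSB/MSW = 45.1657
df = (2, 23)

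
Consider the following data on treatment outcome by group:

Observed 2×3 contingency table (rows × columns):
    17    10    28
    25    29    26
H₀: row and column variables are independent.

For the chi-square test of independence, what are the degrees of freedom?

degrees of freedom = 2

df = (r−1)(c−1) = (2−1)·(3−1) = 2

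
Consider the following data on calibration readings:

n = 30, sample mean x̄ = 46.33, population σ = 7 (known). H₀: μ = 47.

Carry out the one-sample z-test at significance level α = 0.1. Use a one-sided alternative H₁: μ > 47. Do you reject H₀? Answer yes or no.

reject H₀: no

SE = σ/√n = 7/√30 = 1.2780
z = (x̄−μ₀)/SE = (46.33−47)/1.2780 = -0.5242
p-value (one-sided, H₁ greater) = 0.69995
At α=0.1: p ≥ α → fail to reject H₀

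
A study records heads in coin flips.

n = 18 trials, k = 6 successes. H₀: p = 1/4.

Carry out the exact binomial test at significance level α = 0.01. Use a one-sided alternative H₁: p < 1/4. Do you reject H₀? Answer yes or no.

Exact binomial: n=18, k=6, p₀=1/4=0.2500
P(X≤6) from Σ C(n,i)·p₀^i·(1−p₀)^(n−i)
p-value (one-sided, H₁ less) = 0.86102
At α=0.01: p ≥ α → fail to reject H₀

reject H₀: no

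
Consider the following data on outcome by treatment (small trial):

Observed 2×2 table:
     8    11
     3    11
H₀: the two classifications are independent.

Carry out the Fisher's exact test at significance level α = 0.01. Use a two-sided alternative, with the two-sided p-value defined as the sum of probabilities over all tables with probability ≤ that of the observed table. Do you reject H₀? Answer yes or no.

Margins: r₁=19, r₂=14, c₁=11, c₂=22, n=33
p_obs = C(19,8)·C(14,3)/C(33,11); sum pmf over tables with pmf ≤ p_obs
p-value (two-sided) = 0.27830
At α=0.01: p ≥ α → fail to reject H₀

reject H₀: no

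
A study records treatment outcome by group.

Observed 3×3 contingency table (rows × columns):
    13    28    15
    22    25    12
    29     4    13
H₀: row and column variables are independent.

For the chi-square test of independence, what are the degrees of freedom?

df = (r−1)(c−1) = (3−1)·(3−1) = 4

degrees of freedom = 4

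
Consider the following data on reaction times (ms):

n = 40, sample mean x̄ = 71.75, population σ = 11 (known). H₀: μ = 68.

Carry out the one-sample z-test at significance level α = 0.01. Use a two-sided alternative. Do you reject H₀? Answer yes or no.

SE = σ/√n = 11/√40 = 1.7393
z = (x̄−μ₀)/SE = (71.75−68)/1.7393 = 2.1561
p-value (two-sided) = 0.03108
At α=0.01: p ≥ α → fail to reject H₀

reject H₀: no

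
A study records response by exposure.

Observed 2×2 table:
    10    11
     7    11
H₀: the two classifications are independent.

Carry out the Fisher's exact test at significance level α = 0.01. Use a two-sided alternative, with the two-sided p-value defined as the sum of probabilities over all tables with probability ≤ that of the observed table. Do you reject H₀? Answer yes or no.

Margins: r₁=21, r₂=18, c₁=17, c₂=22, n=39
p_obs = C(21,10)·C(18,7)/C(39,17); sum pmf over tables with pmf ≤ p_obs
p-value (two-sided) = 0.74791
At α=0.01: p ≥ α → fail to reject H₀

reject H₀: no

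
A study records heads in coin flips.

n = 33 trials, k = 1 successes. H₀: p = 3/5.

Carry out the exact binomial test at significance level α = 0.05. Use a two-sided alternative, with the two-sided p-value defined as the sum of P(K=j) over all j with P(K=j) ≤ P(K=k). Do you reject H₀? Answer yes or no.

Exact binomial: n=33, k=1, p₀=3/5=0.6000
P(X=j) = C(n,j)·p₀^j·(1−p₀)^(n−j); p = Σ P(X=j) over j with P(X=j) ≤ P(X=1)
p-value (two-sided) = 0.00000
At α=0.05: p < α → reject H₀

reject H₀: yes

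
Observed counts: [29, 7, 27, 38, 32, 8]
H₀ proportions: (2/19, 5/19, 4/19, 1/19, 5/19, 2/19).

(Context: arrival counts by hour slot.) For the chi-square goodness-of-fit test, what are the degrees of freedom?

df = k − 1 = 6 − 1 = 5

degrees of freedom = 5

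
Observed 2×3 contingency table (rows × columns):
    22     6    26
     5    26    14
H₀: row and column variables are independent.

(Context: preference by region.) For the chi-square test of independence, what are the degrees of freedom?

df = (r−1)(c−1) = (2−1)·(3−1) = 2

degrees of freedom = 2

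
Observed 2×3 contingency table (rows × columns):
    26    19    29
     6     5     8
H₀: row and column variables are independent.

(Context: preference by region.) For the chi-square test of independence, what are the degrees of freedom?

df = (r−1)(c−1) = (2−1)·(3−1) = 2

degrees of freedom = 2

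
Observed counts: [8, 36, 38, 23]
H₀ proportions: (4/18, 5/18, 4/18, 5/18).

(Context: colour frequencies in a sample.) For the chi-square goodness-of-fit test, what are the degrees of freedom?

df = k − 1 = 4 − 1 = 3

degrees of freedom = 3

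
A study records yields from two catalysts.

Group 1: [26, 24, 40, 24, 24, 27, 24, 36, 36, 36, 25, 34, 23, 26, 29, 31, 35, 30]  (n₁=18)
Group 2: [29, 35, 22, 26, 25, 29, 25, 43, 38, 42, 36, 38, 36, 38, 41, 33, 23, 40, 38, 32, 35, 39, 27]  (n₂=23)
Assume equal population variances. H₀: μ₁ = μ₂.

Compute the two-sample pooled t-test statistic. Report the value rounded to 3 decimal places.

x̄₁=29.444, s₁=5.447, n₁=18
x̄₂=33.478, s₂=6.459, n₂=23
s_p² = [17·5.447² + 22·6.459²]/39 = 36.4662
SE = √(s_p²·(1/18+1/23)) = 1.9004
t = (29.444−33.478)/1.9004 = -2.1227
df = 39

test statistic = -2.123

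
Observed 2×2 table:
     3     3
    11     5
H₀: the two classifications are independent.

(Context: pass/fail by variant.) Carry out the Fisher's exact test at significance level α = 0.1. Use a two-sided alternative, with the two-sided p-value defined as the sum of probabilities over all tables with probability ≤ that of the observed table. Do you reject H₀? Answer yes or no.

reject H₀: no

Margins: r₁=6, r₂=16, c₁=14, c₂=8, n=22
p_obs = C(6,3)·C(16,11)/C(22,14); sum pmf over tables with pmf ≤ p_obs
p-value (two-sided) = 0.62436
At α=0.1: p ≥ α → fail to reject H₀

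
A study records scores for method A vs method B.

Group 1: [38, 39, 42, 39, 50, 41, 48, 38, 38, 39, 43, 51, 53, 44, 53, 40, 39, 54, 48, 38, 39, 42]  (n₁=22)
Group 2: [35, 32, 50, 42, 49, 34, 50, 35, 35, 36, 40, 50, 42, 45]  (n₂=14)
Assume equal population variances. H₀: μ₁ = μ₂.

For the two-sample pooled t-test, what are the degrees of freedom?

degrees of freedom = 34

df = n₁ + n₂ − 2 = 22 + 14 − 2 = 34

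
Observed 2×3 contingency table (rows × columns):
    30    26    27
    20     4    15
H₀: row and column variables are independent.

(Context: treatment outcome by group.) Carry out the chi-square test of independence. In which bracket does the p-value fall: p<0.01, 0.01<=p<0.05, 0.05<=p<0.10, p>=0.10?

Row totals [83, 39], col totals [50, 30, 42], n=122
χ² = (30−34.02)²/34.02 + (26−20.41)²/20.41 + (27−28.57)²/28.57 + (20−15.98)²/15.98 + (4−9.59)²/9.59 + (15−13.43)²/13.43 = 6.5443
df = 2
p-value (upper-tail) = 0.03793
→ bracket: 0.01<=p<0.05

p-value bracket: 0.01<=p<0.05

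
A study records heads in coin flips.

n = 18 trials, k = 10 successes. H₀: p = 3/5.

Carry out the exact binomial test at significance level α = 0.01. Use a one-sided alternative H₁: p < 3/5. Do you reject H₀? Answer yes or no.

reject H₀: no

Exact binomial: n=18, k=10, p₀=3/5=0.6000
P(X≤10) from Σ C(n,i)·p₀^i·(1−p₀)^(n−i)
p-value (one-sided, H₁ less) = 0.43656
At α=0.01: p ≥ α → fail to reject H₀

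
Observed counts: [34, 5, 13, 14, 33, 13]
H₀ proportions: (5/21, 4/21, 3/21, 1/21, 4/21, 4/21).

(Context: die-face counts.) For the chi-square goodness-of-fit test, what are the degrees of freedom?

degrees of freedom = 5

df = k − 1 = 6 − 1 = 5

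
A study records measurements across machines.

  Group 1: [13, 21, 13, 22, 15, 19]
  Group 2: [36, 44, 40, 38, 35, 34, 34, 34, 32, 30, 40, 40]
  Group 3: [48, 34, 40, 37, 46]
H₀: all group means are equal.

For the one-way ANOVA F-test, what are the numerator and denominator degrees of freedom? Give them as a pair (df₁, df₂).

degrees of freedom = [2, 20]

k = 3 groups, N = 23 total
df = (k−1, N−k) = (3−1, 23−3) = (2, 20)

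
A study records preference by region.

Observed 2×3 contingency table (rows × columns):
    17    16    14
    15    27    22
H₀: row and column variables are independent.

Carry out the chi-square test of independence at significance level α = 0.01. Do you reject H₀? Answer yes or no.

reject H₀: no

Row totals [47, 64], col totals [32, 43, 36], n=111
χ² = (17−13.55)²/13.55 + (16−18.21)²/18.21 + (14−15.24)²/15.24 + (15−18.45)²/18.45 + (27−24.79)²/24.79 + (22−20.76)²/20.76 = 2.1639
df = 2
p-value (upper-tail) = 0.33894
At α=0.01: p ≥ α → fail to reject H₀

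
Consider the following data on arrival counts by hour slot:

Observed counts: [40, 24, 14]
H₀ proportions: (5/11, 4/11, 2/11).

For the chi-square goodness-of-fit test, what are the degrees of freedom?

degrees of freedom = 2

df = k − 1 = 3 − 1 = 2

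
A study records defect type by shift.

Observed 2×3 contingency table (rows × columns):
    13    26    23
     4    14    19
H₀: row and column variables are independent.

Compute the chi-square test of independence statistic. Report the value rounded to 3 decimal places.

test statistic = 2.598

Row totals [62, 37], col totals [17, 40, 42], n=99
χ² = (13−10.65)²/10.65 + (26−25.05)²/25.05 + (23−26.30)²/26.30 + (4−6.35)²/6.35 + (14−14.95)²/14.95 + (19−15.70)²/15.70 = 2.5982
df = 2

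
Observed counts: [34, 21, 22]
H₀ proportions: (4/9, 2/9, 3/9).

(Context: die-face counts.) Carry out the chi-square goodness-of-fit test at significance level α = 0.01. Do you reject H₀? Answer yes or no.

n = 77; E_i = n·p_i = [34.22, 17.11, 25.67]
χ² = (34−34.22)²/34.22 + (21−17.11)²/17.11 + (22−25.67)²/25.67 = 1.4091
df = 2
p-value (upper-tail) = 0.49433
At α=0.01: p ≥ α → fail to reject H₀

reject H₀: no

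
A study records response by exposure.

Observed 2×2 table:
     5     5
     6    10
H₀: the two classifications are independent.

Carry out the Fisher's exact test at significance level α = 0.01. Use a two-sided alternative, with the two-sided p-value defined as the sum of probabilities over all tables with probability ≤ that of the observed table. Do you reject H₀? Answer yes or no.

Margins: r₁=10, r₂=16, c₁=11, c₂=15, n=26
p_obs = C(10,5)·C(16,6)/C(26,11); sum pmf over tables with pmf ≤ p_obs
p-value (two-sided) = 0.68906
At α=0.01: p ≥ α → fail to reject H₀

reject H₀: no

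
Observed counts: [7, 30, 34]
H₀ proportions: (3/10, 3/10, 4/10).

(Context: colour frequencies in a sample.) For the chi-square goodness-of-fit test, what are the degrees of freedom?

df = k − 1 = 3 − 1 = 2

degrees of freedom = 2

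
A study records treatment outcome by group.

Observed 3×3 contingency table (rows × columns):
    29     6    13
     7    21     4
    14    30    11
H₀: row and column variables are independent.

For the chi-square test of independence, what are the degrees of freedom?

df = (r−1)(c−1) = (3−1)·(3−1) = 4

degrees of freedom = 4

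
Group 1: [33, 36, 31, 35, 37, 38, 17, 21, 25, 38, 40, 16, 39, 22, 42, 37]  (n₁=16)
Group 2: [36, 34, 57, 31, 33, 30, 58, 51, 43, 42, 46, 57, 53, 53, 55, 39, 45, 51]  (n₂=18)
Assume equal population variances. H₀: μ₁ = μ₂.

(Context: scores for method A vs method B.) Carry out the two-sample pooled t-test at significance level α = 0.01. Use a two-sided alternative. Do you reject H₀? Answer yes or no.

reject H₀: yes

x̄₁=31.688, s₁=8.608, n₁=16
x̄₂=45.222, s₂=9.620, n₂=18
s_p² = [15·8.608² + 17·9.620²]/32 = 83.8921
SE = √(s_p²·(1/16+1/18)) = 3.1471
t = (31.688−45.222)/3.1471 = -4.3008
df = 32
p-value (two-sided) = 0.00015
At α=0.01: p < α → reject H₀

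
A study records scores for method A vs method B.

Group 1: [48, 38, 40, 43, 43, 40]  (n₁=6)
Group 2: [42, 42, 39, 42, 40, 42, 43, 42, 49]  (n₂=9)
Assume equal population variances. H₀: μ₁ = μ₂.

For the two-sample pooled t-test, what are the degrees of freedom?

degrees of freedom = 13

df = n₁ + n₂ − 2 = 6 + 9 − 2 = 13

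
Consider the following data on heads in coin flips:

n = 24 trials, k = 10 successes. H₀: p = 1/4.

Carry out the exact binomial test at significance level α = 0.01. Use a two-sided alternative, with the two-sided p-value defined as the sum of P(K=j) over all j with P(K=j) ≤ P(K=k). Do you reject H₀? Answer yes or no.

Exact binomial: n=24, k=10, p₀=1/4=0.2500
P(X=j) = C(n,j)·p₀^j·(1−p₀)^(n−j); p = Σ P(X=j) over j with P(X=j) ≤ P(X=10)
p-value (two-sided) = 0.09447
At α=0.01: p ≥ α → fail to reject H₀

reject H₀: no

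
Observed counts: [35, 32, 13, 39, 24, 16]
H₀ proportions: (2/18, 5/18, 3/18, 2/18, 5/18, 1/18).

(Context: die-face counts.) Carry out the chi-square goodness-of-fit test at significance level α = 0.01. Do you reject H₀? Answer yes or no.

reject H₀: yes

n = 159; E_i = n·p_i = [17.67, 44.17, 26.50, 17.67, 44.17, 8.83]
χ² = (35−17.67)²/17.67 + (32−44.17)²/44.17 + (13−26.50)²/26.50 + (39−17.67)²/17.67 + (24−44.17)²/44.17 + (16−8.83)²/8.83 = 68.0189
df = 5
p-value (upper-tail) = 0.00000
At α=0.01: p < α → reject H₀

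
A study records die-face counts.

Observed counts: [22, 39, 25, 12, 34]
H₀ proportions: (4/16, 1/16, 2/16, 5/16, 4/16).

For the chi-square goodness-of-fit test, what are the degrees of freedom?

degrees of freedom = 4

df = k − 1 = 5 − 1 = 4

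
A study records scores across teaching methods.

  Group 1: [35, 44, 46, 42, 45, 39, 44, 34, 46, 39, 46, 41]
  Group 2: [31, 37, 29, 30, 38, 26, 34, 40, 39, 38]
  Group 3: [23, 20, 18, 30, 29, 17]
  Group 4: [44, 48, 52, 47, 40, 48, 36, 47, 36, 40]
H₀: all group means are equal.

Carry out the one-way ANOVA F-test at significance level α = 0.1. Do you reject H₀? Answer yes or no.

Group means [41.75, 34.20, 22.83, 43.80], grand mean 37.316
SSB = Σnᵢ(x̄ᵢ−x̄)² = 2011.927; SSW = ΣΣ(x−x̄ᵢ)² = 840.283
MSB = 2011.927/3 = 670.6424; MSW = 840.283/34 = 24.7142
F = MSB/MSW = 27.1359
df = (3, 34)
p-value (upper-tail) = 0.00000
At α=0.1: p < α → reject H₀

reject H₀: yes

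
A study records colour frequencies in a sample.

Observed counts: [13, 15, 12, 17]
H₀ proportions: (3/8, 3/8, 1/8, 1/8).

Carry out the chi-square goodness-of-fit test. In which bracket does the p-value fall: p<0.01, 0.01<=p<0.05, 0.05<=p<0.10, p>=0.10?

p-value bracket: p<0.01

n = 57; E_i = n·p_i = [21.38, 21.38, 7.12, 7.12]
χ² = (13−21.38)²/21.38 + (15−21.38)²/21.38 + (12−7.12)²/7.12 + (17−7.12)²/7.12 = 22.2047
df = 3
p-value (upper-tail) = 0.00006
→ bracket: p<0.01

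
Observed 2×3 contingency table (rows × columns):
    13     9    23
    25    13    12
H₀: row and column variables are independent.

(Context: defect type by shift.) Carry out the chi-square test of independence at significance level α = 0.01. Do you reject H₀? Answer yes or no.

Row totals [45, 50], col totals [38, 22, 35], n=95
χ² = (13−18.00)²/18.00 + (9−10.42)²/10.42 + (23−16.58)²/16.58 + (25−20.00)²/20.00 + (13−11.58)²/11.58 + (12−18.42)²/18.42 = 7.7322
df = 2
p-value (upper-tail) = 0.02094
At α=0.01: p ≥ α → fail to reject H₀

reject H₀: no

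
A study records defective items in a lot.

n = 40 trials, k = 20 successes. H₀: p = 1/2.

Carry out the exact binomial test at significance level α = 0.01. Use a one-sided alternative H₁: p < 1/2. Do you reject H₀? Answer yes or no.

Exact binomial: n=40, k=20, p₀=1/2=0.5000
P(X≤20) from Σ C(n,i)·p₀^i·(1−p₀)^(n−i)
p-value (one-sided, H₁ less) = 0.56269
At α=0.01: p ≥ α → fail to reject H₀

reject H₀: no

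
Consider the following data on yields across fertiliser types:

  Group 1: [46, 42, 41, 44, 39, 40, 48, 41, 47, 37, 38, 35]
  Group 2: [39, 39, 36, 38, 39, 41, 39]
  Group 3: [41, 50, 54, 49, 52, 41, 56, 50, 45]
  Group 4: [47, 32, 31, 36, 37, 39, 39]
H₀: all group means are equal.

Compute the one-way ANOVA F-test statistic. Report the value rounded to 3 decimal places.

test statistic = 11.032

Group means [41.50, 38.71, 48.67, 37.29], grand mean 41.943
SSB = Σnᵢ(x̄ᵢ−x̄)² = 634.029; SSW = ΣΣ(x−x̄ᵢ)² = 593.857
MSB = 634.029/3 = 211.3429; MSW = 593.857/31 = 19.1567
F = MSB/MSW = 11.0323
df = (3, 31)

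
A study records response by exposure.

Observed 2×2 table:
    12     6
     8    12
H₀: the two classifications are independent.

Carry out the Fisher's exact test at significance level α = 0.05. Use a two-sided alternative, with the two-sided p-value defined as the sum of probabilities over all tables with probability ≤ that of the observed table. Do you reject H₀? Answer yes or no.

Margins: r₁=18, r₂=20, c₁=20, c₂=18, n=38
p_obs = C(18,12)·C(20,8)/C(38,20); sum pmf over tables with pmf ≤ p_obs
p-value (two-sided) = 0.11921
At α=0.05: p ≥ α → fail to reject H₀

reject H₀: no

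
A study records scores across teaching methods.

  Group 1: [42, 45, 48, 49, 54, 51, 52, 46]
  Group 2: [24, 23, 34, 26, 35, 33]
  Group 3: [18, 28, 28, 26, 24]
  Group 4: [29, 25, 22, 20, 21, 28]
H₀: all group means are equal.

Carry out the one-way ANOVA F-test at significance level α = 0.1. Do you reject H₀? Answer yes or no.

Group means [48.38, 29.17, 24.80, 24.17], grand mean 33.240
SSB = Σnᵢ(x̄ᵢ−x̄)² = 2782.218; SSW = ΣΣ(x−x̄ᵢ)² = 396.342
MSB = 2782.218/3 = 927.4061; MSW = 396.342/21 = 18.8734
F = MSB/MSW = 49.1382
df = (3, 21)
p-value (upper-tail) = 0.00000
At α=0.1: p < α → reject H₀

reject H₀: yes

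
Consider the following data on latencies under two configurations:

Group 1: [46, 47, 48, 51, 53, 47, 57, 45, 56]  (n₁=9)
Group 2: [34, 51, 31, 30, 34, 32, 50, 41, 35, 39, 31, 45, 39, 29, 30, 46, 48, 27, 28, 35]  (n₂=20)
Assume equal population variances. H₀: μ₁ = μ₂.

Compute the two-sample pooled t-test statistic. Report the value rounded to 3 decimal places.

x̄₁=50.000, s₁=4.444, n₁=9
x̄₂=36.750, s₂=7.677, n₂=20
s_p² = [8·4.444² + 19·7.677²]/27 = 47.3241
SE = √(s_p²·(1/9+1/20)) = 2.7612
t = (50.000−36.750)/2.7612 = 4.7986
df = 27

test statistic = 4.799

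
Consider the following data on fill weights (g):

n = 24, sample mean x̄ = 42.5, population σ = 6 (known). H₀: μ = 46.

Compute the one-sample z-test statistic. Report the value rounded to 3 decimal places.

test statistic = -2.858

SE = σ/√n = 6/√24 = 1.2247
z = (x̄−μ₀)/SE = (42.5−46)/1.2247 = -2.8577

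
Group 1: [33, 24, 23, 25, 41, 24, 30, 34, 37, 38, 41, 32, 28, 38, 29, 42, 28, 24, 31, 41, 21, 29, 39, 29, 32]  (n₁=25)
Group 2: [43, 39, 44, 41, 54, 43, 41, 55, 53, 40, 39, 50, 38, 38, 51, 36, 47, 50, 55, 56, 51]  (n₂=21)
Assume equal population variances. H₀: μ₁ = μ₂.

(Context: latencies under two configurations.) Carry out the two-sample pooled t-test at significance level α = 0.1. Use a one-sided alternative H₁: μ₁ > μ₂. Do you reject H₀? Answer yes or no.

x̄₁=31.720, s₁=6.452, n₁=25
x̄₂=45.905, s₂=6.678, n₂=21
s_p² = [24·6.452² + 20·6.678²]/44 = 42.9739
SE = √(s_p²·(1/25+1/21)) = 1.9404
t = (31.720−45.905)/1.9404 = -7.3101
df = 44
p-value (one-sided, H₁ greater) = 1.00000
At α=0.1: p ≥ α → fail to reject H₀

reject H₀: no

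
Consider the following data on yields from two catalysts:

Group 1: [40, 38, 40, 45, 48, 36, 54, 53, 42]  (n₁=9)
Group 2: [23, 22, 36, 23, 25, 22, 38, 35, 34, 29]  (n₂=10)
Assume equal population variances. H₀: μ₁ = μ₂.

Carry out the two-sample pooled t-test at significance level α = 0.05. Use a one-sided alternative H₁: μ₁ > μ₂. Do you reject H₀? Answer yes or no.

x̄₁=44.000, s₁=6.461, n₁=9
x̄₂=28.700, s₂=6.464, n₂=10
s_p² = [8·6.461² + 9·6.464²]/17 = 41.7706
SE = √(s_p²·(1/9+1/10)) = 2.9696
t = (44.000−28.700)/2.9696 = 5.1523
df = 17
p-value (one-sided, H₁ greater) = 0.00004
At α=0.05: p < α → reject H₀

reject H₀: yes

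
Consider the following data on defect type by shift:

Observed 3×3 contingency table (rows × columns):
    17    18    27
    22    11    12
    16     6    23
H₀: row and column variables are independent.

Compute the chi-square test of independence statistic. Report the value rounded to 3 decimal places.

Row totals [62, 45, 45], col totals [55, 35, 62], n=152
χ² = (17−22.43)²/22.43 + (18−14.28)²/14.28 + (27−25.29)²/25.29 + (22−16.28)²/16.28 + (11−10.36)²/10.36 + (12−18.36)²/18.36 + (16−16.28)²/16.28 + (6−10.36)²/10.36 + (23−18.36)²/18.36 = 9.6667
df = 4

test statistic = 9.667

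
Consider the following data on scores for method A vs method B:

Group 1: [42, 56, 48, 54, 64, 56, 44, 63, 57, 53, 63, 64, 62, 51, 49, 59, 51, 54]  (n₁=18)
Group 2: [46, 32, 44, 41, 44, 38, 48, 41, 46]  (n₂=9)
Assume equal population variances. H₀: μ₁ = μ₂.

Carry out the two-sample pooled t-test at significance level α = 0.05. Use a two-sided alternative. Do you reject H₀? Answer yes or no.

reject H₀: yes

x̄₁=55.000, s₁=6.748, n₁=18
x̄₂=42.222, s₂=4.919, n₂=9
s_p² = [17·6.748² + 8·4.919²]/25 = 38.7022
SE = √(s_p²·(1/18+1/9)) = 2.5398
t = (55.000−42.222)/2.5398 = 5.0311
df = 25
p-value (two-sided) = 0.00003
At α=0.05: p < α → reject H₀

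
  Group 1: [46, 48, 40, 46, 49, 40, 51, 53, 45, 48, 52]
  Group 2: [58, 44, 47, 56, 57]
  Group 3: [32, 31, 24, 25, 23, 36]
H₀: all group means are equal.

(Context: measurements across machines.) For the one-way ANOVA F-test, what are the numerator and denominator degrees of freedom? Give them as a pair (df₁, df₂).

degrees of freedom = [2, 19]

k = 3 groups, N = 22 total
df = (k−1, N−k) = (3−1, 22−3) = (2, 19)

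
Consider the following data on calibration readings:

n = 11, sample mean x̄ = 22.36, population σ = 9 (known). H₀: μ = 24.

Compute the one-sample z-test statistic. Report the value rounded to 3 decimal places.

test statistic = -0.604

SE = σ/√n = 9/√11 = 2.7136
z = (x̄−μ₀)/SE = (22.36−24)/2.7136 = -0.6044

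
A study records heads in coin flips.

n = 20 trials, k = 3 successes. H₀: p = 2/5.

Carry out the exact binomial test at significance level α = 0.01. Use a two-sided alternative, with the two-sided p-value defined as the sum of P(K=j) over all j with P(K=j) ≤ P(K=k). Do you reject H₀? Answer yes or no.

Exact binomial: n=20, k=3, p₀=2/5=0.4000
P(X=j) = C(n,j)·p₀^j·(1−p₀)^(n−j); p = Σ P(X=j) over j with P(X=j) ≤ P(X=3)
p-value (two-sided) = 0.02243
At α=0.01: p ≥ α → fail to reject H₀

reject H₀: no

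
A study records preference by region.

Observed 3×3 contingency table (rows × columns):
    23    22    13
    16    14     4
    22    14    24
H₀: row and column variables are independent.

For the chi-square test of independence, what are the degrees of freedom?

degrees of freedom = 4

df = (r−1)(c−1) = (3−1)·(3−1) = 4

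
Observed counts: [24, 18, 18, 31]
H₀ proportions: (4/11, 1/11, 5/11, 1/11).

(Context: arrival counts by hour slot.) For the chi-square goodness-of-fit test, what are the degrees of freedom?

df = k − 1 = 4 − 1 = 3

degrees of freedom = 3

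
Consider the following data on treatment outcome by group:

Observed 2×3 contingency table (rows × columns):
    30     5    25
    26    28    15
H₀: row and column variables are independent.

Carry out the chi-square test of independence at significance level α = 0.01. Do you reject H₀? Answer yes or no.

Row totals [60, 69], col totals [56, 33, 40], n=129
χ² = (30−26.05)²/26.05 + (5−15.35)²/15.35 + (25−18.60)²/18.60 + (26−29.95)²/29.95 + (28−17.65)²/17.65 + (15−21.40)²/21.40 = 18.2771
df = 2
p-value (upper-tail) = 0.00011
At α=0.01: p < α → reject H₀

reject H₀: yes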